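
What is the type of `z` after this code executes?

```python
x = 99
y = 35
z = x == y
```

Equality comparison returns bool

bool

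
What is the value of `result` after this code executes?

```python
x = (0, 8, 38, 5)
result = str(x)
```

x = (0, 8, 38, 5); result = '(0, 8, 38, 5)'

'(0, 8, 38, 5)'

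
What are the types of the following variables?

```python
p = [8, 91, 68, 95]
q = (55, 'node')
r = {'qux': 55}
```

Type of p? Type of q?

p is assigned a list literal (square brackets); q is assigned a tuple (parenthesized, comma-separated values)

list, tuple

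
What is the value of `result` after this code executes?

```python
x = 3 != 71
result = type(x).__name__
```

x is bool; result = 'bool'

'bool'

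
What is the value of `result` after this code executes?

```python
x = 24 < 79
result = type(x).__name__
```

x is bool; result = 'bool'

'bool'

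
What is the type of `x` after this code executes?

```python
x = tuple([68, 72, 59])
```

tuple() constructor returns tuple

tuple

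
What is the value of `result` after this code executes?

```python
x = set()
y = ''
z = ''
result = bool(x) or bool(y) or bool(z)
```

x = set(); y = ''; z = ''; result = False

False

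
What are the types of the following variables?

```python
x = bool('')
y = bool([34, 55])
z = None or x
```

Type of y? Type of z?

bool() returns bool; None or bool returns the bool

bool, bool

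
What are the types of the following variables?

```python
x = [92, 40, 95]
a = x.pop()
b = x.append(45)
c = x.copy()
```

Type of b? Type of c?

append() returns None; copy() returns list

NoneType, list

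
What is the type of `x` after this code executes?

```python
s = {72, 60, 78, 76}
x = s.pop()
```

Popping from set[int] returns int

int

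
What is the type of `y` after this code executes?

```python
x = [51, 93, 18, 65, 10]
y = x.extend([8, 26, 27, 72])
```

list.extend() returns None

NoneType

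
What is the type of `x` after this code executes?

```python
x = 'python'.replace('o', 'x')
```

str.replace() returns str

str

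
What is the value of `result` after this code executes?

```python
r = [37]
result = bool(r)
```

r = [37]; result = True

True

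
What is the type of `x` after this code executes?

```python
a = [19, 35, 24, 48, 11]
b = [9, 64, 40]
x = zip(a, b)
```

zip() returns a zip object

zip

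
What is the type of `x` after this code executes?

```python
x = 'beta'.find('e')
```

str.find() returns int index

int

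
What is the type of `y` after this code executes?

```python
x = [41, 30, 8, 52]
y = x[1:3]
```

Slicing a list returns a list

list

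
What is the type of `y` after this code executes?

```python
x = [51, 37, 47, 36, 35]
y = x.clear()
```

list.clear() returns None

NoneType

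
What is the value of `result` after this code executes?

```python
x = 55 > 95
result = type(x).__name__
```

x is bool; result = 'bool'

'bool'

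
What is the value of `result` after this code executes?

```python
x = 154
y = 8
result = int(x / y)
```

x = 154; y = 8; result = 19

19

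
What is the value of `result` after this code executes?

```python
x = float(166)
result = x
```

x = 166.0; result = 166.0

166.0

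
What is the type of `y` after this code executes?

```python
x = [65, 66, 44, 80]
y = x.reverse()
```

list.reverse() returns None

NoneType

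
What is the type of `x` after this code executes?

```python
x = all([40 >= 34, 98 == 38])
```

all() returns bool

bool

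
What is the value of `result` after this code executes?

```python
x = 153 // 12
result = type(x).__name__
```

x is int; result = 'int'

'int'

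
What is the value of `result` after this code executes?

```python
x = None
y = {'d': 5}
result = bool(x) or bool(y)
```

x = None; y = {'d': 5}; result = True

True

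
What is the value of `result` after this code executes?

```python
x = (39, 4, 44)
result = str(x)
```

x = (39, 4, 44); result = '(39, 4, 44)'

'(39, 4, 44)'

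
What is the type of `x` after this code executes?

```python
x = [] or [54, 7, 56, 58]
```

'or' returns first truthy value (list)

list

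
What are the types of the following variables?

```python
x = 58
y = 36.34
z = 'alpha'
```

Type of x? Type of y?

x is assigned a bare integer (no decimal point), so it is an int; y is assigned a number with a decimal point, so it is a float

int, float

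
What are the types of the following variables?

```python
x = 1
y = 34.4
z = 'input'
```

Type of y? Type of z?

y is assigned a number with a decimal point, so it is a float; z is assigned a quoted string literal, so it is a str

float, str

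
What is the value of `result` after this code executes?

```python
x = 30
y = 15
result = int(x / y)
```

x = 30; y = 15; result = 2

2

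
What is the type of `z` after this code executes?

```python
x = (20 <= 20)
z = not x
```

'not' returns bool

bool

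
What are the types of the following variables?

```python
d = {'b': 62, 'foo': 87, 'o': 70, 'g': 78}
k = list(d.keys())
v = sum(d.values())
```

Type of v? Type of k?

sum of ints is int; list() converts to list

int, list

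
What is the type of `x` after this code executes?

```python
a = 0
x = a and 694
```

'and' returns first falsy value (0 is int)

int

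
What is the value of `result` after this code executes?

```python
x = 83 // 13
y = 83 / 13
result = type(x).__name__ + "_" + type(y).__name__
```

x is int; y is float; result = 'int_float'

'int_float'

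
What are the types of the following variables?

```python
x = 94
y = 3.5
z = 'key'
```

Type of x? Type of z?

x is assigned a bare integer (no decimal point), so it is an int; z is assigned a quoted string literal, so it is a str

int, str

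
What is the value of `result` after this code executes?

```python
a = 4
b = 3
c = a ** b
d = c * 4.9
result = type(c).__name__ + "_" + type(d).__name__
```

a is int; b is int; c is int; d is float; result = 'int_float'

'int_float'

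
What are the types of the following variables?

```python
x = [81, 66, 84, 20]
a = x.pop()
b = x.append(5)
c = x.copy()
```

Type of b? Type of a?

append() returns None; pop() returns element

NoneType, int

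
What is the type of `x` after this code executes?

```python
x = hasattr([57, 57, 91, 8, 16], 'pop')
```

hasattr() returns bool

bool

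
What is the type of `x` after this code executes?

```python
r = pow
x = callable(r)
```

callable() returns bool

bool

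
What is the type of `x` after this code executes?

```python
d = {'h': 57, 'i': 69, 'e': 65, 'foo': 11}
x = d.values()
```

.values() returns dict_values view

dict_values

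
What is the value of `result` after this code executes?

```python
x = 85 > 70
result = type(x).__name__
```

x is bool; result = 'bool'

'bool'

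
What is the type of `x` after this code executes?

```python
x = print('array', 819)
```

print() returns None

NoneType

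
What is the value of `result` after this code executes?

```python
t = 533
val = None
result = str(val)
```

t = 533; val = None; result = 'None'

'None'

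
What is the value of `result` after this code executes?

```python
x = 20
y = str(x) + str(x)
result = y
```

x = 20; y = '2020'; result = '2020'

'2020'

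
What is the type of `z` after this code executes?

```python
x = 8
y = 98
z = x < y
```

Comparison returns bool

bool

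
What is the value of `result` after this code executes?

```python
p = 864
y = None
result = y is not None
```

p = 864; y = None; result = False

False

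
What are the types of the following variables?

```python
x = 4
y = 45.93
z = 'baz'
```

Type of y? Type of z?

y is assigned a number with a decimal point, so it is a float; z is assigned a quoted string literal, so it is a str

float, str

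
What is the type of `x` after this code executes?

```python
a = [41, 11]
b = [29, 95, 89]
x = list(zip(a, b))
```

list(zip()) returns a list of tuples

list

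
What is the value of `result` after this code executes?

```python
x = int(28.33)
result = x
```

x = 28; result = 28

28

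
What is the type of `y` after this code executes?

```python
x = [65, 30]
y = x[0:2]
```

Slicing a list returns a list

list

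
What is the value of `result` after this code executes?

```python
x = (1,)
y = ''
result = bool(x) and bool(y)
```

x = (1,); y = ''; result = False

False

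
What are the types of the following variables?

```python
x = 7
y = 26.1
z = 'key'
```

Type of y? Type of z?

y is assigned a number with a decimal point, so it is a float; z is assigned a quoted string literal, so it is a str

float, str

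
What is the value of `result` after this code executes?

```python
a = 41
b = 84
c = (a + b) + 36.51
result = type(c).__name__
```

a is int; b is int; c is float; result = 'float'

'float'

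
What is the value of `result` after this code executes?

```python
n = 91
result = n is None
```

n = 91; result = False

False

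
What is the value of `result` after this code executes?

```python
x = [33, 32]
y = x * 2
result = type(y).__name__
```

x is list; y is list; result = 'list'

'list'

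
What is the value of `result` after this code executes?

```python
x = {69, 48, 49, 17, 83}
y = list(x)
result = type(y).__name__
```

x is set; y is list; result = 'list'

'list'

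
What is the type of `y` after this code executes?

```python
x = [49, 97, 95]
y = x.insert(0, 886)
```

list.insert() returns None

NoneType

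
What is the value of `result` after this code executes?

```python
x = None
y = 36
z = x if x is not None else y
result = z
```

x = None; y = 36; z = 36; result = 36

36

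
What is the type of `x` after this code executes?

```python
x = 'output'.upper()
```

str.upper() returns str

str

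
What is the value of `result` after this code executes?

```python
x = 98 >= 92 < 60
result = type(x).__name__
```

x is bool; result = 'bool'

'bool'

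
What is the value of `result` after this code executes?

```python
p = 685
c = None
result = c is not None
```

p = 685; c = None; result = False

False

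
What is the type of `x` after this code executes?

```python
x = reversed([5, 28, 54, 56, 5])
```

reversed() on a list returns list_reverseiterator

list_reverseiterator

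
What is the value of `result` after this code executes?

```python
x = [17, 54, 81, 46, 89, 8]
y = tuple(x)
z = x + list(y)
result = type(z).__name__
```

x is list; y is tuple; z is list; result = 'list'

'list'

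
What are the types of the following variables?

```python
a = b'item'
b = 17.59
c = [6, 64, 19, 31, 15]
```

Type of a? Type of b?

a is assigned a bytes literal (b'...' prefix); b is assigned a number with a decimal point, so it is a float

bytes, float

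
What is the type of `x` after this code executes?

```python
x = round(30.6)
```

round() with no decimal places returns int

int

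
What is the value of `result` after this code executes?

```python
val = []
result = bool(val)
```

val = []; result = False

False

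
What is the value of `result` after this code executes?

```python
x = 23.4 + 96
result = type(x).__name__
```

x is float; result = 'float'

'float'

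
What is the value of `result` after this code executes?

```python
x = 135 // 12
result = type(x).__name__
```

x is int; result = 'int'

'int'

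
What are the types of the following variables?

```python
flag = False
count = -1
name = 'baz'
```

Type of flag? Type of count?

flag is assigned the constant False, which has type bool; count is assigned a bare integer (no decimal point), so it is an int

bool, int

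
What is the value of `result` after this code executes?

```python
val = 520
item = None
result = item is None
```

val = 520; item = None; result = True

True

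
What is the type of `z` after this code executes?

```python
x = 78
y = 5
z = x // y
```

int // int = int

int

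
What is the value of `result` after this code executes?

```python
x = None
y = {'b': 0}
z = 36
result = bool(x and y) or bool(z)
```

x = None; y = {'b': 0}; z = 36; result = True

True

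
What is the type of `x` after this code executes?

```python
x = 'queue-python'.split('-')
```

str.split() returns list

list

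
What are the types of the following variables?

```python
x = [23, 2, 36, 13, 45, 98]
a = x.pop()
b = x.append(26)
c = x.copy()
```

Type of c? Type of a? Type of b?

copy() returns list; pop() returns element; append() returns None

list, int, NoneType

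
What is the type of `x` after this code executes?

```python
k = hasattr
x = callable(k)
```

callable() returns bool

bool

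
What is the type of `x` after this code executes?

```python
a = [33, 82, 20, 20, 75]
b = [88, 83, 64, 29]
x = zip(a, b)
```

zip() returns a zip object

zip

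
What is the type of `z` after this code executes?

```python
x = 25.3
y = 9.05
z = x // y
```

float // float = float

float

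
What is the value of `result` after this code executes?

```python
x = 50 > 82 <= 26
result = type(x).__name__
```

x is bool; result = 'bool'

'bool'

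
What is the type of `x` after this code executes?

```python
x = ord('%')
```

ord() returns int (code point)

int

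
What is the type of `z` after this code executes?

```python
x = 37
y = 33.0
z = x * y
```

int * float = float

float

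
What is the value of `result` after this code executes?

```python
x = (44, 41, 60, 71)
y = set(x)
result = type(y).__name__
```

x is tuple; y is set; result = 'set'

'set'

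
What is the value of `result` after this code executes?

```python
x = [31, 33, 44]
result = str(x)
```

x = [31, 33, 44]; result = '[31, 33, 44]'

'[31, 33, 44]'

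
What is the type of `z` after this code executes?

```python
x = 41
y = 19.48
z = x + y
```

int + float = float

float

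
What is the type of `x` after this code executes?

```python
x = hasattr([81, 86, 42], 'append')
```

hasattr() returns bool

bool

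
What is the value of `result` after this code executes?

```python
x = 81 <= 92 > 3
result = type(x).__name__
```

x is bool; result = 'bool'

'bool'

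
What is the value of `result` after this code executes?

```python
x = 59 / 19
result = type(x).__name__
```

x is float; result = 'float'

'float'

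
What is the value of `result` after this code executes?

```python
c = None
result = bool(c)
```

c = None; result = False

False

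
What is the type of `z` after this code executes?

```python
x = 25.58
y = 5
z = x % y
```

float % int = float

float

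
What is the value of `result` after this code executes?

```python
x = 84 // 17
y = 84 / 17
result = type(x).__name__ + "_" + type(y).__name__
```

x is int; y is float; result = 'int_float'

'int_float'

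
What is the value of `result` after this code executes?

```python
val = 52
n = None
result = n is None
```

val = 52; n = None; result = True

True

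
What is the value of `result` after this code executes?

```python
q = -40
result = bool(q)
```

q = -40; result = True

True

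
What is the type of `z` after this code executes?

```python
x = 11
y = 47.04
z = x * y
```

int * float = float

float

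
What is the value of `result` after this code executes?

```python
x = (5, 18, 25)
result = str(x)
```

x = (5, 18, 25); result = '(5, 18, 25)'

'(5, 18, 25)'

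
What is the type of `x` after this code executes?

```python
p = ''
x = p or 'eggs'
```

'or' returns first truthy value (str)

str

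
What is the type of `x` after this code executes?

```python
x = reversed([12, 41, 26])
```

reversed() on a list returns list_reverseiterator

list_reverseiterator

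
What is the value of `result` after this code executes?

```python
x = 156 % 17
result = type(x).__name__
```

x is int; result = 'int'

'int'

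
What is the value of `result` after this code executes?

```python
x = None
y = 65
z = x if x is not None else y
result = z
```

x = None; y = 65; z = 65; result = 65

65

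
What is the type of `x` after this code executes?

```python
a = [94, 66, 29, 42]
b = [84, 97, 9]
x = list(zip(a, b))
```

list(zip()) returns a list of tuples

list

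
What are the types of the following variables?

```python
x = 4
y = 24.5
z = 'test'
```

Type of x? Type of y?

x is assigned a bare integer (no decimal point), so it is an int; y is assigned a number with a decimal point, so it is a float

int, float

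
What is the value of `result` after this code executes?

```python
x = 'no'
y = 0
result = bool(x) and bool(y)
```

x = 'no'; y = 0; result = False

False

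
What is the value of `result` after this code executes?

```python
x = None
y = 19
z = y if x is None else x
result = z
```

x = None; y = 19; z = 19; result = 19

19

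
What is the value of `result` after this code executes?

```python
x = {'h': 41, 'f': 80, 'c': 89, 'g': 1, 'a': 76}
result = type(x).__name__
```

x is dict; result = 'dict'

'dict'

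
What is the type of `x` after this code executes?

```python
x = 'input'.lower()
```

str.lower() returns str

str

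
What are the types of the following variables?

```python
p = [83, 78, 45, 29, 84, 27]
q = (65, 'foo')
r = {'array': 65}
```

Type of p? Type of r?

p is assigned a list literal (square brackets); r is assigned a dict literal ({key: value})

list, dict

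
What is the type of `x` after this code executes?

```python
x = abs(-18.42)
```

abs() of float returns float

float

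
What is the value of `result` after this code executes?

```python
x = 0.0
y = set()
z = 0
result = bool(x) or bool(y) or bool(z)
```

x = 0.0; y = set(); z = 0; result = False

False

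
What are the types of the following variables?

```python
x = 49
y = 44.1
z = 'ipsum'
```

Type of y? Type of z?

y is assigned a number with a decimal point, so it is a float; z is assigned a quoted string literal, so it is a str

float, str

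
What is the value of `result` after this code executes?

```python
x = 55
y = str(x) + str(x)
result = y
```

x = 55; y = '5555'; result = '5555'

'5555'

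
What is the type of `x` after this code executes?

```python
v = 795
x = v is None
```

'is' comparison returns bool

bool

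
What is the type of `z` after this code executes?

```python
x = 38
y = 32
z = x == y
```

Equality comparison returns bool

bool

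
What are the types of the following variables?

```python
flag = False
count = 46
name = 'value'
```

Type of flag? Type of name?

flag is assigned the constant False, which has type bool; name is assigned a quoted string literal, so it is a str

bool, str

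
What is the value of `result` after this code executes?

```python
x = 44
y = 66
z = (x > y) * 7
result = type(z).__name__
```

x is int; y is int; z is int; result = 'int'

'int'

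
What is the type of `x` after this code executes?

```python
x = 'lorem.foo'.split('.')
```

str.split() returns list

list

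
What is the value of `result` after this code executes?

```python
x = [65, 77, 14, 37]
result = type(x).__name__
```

x is list; result = 'list'

'list'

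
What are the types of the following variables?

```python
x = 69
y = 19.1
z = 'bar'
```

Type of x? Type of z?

x is assigned a bare integer (no decimal point), so it is an int; z is assigned a quoted string literal, so it is a str

int, str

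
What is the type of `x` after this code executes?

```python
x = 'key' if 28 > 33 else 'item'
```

Both branches of conditional are str

str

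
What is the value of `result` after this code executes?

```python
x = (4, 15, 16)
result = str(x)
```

x = (4, 15, 16); result = '(4, 15, 16)'

'(4, 15, 16)'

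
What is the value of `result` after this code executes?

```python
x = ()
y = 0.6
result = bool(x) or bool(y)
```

x = (); y = 0.6; result = True

True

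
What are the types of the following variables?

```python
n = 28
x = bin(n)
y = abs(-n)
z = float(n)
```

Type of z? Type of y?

float() returns float; abs() of int returns int

float, int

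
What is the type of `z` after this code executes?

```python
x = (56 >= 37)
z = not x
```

'not' returns bool

bool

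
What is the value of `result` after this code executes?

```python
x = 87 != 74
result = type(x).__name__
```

x is bool; result = 'bool'

'bool'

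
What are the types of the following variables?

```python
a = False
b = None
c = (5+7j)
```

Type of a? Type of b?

a is assigned the constant False, which has type bool; b is assigned None, whose type is NoneType

bool, NoneType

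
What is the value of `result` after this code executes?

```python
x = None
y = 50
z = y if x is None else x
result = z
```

x = None; y = 50; z = 50; result = 50

50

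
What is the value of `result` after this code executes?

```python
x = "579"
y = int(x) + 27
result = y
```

x = '579'; y = 606; result = 606

606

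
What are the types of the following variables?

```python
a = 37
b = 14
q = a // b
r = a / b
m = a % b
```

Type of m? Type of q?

% of ints returns int; // returns int

int, int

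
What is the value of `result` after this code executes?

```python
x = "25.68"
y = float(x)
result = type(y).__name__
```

x is str; y is float; result = 'float'

'float'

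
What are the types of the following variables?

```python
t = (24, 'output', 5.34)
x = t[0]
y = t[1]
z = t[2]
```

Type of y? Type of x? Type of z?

tuple[1] is str; tuple[0] is int; tuple[2] is float

str, int, float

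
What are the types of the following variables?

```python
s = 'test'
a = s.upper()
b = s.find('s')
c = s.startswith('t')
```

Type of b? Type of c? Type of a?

find() returns int; startswith() returns bool; upper() returns str

int, bool, str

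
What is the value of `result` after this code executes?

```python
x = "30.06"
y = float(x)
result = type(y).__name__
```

x is str; y is float; result = 'float'

'float'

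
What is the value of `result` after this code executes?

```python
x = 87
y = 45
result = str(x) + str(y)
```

x = 87; y = 45; result = '8745'

'8745'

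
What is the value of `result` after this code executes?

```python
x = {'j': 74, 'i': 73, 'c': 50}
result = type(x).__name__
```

x is dict; result = 'dict'

'dict'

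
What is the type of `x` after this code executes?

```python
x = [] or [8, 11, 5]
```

'or' returns first truthy value (list)

list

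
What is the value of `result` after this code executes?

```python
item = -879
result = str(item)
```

item = -879; result = '-879'

'-879'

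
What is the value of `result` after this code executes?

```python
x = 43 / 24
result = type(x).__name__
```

x is float; result = 'float'

'float'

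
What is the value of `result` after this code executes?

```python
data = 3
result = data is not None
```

data = 3; result = True

True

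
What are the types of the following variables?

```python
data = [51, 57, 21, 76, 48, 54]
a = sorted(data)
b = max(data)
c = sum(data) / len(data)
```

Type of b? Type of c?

max of ints returns int; int / int = float

int, float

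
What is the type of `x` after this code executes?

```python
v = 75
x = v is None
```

'is' comparison returns bool

bool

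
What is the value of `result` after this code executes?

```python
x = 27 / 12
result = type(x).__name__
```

x is float; result = 'float'

'float'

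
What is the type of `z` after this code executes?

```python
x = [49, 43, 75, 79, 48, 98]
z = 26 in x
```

'in' operator returns bool

bool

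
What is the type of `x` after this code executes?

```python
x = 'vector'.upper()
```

str.upper() returns str

str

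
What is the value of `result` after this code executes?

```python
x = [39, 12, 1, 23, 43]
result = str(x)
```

x = [39, 12, 1, 23, 43]; result = '[39, 12, 1, 23, 43]'

'[39, 12, 1, 23, 43]'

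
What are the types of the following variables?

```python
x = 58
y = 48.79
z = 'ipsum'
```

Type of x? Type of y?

x is assigned a bare integer (no decimal point), so it is an int; y is assigned a number with a decimal point, so it is a float

int, float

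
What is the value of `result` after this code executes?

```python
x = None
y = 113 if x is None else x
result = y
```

x = None; y = 113; result = 113

113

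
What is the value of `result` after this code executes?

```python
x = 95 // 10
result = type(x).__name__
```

x is int; result = 'int'

'int'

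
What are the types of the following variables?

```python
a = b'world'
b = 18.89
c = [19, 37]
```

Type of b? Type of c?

b is assigned a number with a decimal point, so it is a float; c is assigned a list literal (square brackets)

float, list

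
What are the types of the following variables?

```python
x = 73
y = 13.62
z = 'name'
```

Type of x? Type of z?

x is assigned a bare integer (no decimal point), so it is an int; z is assigned a quoted string literal, so it is a str

int, str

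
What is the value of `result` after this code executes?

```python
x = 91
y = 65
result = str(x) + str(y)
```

x = 91; y = 65; result = '9165'

'9165'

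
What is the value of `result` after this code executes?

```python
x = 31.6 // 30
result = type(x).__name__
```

x is float; result = 'float'

'float'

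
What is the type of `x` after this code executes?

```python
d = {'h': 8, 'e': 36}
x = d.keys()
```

.keys() returns dict_keys view

dict_keys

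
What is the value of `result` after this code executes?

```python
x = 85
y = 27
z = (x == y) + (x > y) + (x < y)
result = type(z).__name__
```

x is int; y is int; z is int; result = 'int'

'int'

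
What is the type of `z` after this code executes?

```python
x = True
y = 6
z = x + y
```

bool + int = int (bool is subclass of int)

int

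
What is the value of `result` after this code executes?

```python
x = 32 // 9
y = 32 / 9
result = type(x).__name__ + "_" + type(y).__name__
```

x is int; y is float; result = 'int_float'

'int_float'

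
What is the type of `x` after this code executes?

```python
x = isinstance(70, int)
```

isinstance() returns bool

bool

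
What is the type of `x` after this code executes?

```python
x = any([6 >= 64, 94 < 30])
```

any() returns bool

bool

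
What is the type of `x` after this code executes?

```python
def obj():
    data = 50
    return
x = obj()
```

Bare return returns None

NoneType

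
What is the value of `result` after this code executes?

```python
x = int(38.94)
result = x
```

x = 38; result = 38

38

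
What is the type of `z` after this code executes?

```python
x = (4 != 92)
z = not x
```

'not' returns bool

bool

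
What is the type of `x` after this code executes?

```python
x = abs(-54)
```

abs() of int returns int

int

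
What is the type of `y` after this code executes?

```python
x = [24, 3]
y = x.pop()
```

list.pop() returns the popped element

int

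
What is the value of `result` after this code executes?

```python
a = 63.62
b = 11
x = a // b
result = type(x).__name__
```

a is float; b is int; x is float; result = 'float'

'float'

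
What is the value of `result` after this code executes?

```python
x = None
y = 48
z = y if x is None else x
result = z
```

x = None; y = 48; z = 48; result = 48

48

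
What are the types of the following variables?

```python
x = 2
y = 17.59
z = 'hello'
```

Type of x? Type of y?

x is assigned a bare integer (no decimal point), so it is an int; y is assigned a number with a decimal point, so it is a float

int, float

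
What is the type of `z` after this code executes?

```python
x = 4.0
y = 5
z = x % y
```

float % int = float

float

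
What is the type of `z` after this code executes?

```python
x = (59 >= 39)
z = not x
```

'not' returns bool

bool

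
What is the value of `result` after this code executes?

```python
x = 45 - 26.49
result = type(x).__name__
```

x is float; result = 'float'

'float'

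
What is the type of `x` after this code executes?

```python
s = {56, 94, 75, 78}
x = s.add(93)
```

set.add() returns None (mutates in place)

NoneType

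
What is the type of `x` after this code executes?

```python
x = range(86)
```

range() returns a range object

range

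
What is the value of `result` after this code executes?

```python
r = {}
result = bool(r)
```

r = {}; result = False

False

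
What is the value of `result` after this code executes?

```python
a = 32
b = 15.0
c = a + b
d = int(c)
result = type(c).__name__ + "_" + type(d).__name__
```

a is int; b is float; c is float; d is int; result = 'float_int'

'float_int'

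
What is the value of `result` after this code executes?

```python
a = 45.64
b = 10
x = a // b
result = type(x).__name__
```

a is float; b is int; x is float; result = 'float'

'float'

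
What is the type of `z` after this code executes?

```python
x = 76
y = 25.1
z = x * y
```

int * float = float

float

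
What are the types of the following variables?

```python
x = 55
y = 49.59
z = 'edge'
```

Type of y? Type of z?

y is assigned a number with a decimal point, so it is a float; z is assigned a quoted string literal, so it is a str

float, str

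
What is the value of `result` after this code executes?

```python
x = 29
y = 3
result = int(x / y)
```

x = 29; y = 3; result = 9

9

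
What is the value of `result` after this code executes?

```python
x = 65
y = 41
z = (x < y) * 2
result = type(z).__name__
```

x is int; y is int; z is int; result = 'int'

'int'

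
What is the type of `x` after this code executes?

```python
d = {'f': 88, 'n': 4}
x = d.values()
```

.values() returns dict_values view

dict_values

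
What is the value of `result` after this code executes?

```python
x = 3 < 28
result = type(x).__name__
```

x is bool; result = 'bool'

'bool'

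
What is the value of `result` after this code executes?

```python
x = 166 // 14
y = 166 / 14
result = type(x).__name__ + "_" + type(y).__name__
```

x is int; y is float; result = 'int_float'

'int_float'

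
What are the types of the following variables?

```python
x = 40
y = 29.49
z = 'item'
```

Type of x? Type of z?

x is assigned a bare integer (no decimal point), so it is an int; z is assigned a quoted string literal, so it is a str

int, str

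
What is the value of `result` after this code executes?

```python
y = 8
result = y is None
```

y = 8; result = False

False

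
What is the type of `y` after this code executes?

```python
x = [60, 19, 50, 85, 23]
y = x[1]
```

Indexing list[int] returns int

int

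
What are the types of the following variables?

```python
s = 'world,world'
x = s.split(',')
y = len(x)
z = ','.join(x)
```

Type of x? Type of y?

str.split() returns list; len() returns int

list, int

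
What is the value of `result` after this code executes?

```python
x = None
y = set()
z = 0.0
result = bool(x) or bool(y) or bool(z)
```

x = None; y = set(); z = 0.0; result = False

False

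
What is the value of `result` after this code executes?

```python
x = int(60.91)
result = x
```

x = 60; result = 60

60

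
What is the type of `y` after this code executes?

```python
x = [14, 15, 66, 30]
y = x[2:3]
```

Slicing a list returns a list

list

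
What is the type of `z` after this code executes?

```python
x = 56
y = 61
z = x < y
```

Comparison returns bool

bool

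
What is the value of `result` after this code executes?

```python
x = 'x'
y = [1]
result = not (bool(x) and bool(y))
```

x = 'x'; y = [1]; result = False

False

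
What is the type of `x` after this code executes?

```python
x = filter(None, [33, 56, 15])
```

filter() returns a filter object

filter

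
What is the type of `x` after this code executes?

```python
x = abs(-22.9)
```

abs() of float returns float

float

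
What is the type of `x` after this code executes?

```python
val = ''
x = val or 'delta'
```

'or' returns first truthy value (str)

str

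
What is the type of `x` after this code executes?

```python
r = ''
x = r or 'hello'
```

'or' returns first truthy value (str)

str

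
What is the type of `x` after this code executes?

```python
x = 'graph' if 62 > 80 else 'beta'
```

Both branches of conditional are str

str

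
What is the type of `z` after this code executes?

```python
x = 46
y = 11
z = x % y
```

int % int = int

int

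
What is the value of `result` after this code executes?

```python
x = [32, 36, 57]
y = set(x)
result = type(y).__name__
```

x is list; y is set; result = 'set'

'set'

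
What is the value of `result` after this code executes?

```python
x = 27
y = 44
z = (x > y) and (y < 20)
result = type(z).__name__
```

x is int; y is int; z is bool; result = 'bool'

'bool'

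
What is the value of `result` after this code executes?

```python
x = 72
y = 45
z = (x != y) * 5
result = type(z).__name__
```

x is int; y is int; z is int; result = 'int'

'int'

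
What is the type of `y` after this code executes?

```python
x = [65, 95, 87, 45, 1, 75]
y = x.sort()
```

list.sort() returns None (mutates in place)

NoneType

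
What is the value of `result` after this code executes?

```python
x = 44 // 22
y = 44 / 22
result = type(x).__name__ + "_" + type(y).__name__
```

x is int; y is float; result = 'int_float'

'int_float'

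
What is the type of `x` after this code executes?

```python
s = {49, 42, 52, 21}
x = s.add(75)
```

set.add() returns None (mutates in place)

NoneType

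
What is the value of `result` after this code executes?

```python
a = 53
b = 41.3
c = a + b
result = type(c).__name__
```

a is int; b is float; c is float; result = 'float'

'float'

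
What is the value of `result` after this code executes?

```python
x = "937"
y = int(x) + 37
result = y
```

x = '937'; y = 974; result = 974

974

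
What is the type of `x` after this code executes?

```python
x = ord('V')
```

ord() returns int (code point)

int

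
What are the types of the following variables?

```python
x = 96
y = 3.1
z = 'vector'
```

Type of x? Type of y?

x is assigned a bare integer (no decimal point), so it is an int; y is assigned a number with a decimal point, so it is a float

int, float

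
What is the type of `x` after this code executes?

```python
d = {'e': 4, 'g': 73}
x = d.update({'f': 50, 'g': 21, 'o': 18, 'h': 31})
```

dict.update() returns None

NoneType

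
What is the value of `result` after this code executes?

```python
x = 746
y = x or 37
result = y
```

x = 746; y = 746; result = 746

746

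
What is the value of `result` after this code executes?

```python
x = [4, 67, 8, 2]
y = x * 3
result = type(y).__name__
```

x is list; y is list; result = 'list'

'list'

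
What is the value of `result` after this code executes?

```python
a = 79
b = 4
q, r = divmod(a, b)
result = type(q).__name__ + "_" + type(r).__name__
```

a is int; b is int; q is int; r is int; result = 'int_int'

'int_int'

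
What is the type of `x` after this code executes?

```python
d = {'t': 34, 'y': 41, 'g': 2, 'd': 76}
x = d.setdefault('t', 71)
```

dict.setdefault() returns the (existing or default) value

int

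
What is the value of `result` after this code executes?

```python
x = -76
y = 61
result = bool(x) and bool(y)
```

x = -76; y = 61; result = True

True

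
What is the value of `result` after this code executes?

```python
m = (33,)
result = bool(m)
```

m = (33,); result = True

True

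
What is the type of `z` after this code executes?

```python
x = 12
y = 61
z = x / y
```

int / int = float

float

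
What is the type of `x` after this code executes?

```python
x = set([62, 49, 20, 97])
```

set() constructor returns set

set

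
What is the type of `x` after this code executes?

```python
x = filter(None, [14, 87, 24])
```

filter() returns a filter object

filter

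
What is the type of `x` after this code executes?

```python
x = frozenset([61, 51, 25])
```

frozenset() returns frozenset

frozenset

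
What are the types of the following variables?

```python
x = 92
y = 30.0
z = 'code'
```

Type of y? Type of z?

y is assigned a number with a decimal point, so it is a float; z is assigned a quoted string literal, so it is a str

float, str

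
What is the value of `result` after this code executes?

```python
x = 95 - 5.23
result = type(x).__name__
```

x is float; result = 'float'

'float'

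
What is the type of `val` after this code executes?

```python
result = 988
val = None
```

None has type NoneType

NoneType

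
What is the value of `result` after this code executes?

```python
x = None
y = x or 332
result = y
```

x = None; y = 332; result = 332

332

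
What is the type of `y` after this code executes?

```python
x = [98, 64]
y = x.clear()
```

list.clear() returns None

NoneType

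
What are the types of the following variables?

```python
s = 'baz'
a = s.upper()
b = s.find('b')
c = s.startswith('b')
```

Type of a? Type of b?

upper() returns str; find() returns int

str, int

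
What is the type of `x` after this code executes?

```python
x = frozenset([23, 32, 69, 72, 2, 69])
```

frozenset() returns frozenset

frozenset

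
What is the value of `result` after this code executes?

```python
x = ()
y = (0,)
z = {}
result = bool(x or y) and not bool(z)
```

x = (); y = (0,); z = {}; result = True

True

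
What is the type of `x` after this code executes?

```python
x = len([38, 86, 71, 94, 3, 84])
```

len() always returns int

int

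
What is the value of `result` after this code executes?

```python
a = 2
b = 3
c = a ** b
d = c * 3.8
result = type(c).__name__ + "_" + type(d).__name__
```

a is int; b is int; c is int; d is float; result = 'int_float'

'int_float'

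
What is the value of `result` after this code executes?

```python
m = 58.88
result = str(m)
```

m = 58.88; result = '58.88'

'58.88'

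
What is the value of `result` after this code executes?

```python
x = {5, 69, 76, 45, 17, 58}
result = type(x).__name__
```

x is set; result = 'set'

'set'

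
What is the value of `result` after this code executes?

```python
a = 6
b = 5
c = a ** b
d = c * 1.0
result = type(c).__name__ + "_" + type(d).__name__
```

a is int; b is int; c is int; d is float; result = 'int_float'

'int_float'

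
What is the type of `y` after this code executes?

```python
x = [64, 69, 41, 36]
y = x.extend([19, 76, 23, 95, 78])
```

list.extend() returns None

NoneType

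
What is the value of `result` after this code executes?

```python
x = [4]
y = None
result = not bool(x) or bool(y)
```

x = [4]; y = None; result = False

False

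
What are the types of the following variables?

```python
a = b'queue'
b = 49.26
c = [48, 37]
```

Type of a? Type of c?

a is assigned a bytes literal (b'...' prefix); c is assigned a list literal (square brackets)

bytes, list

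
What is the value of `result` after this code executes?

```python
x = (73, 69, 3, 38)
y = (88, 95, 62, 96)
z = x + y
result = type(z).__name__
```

x is tuple; y is tuple; z is tuple; result = 'tuple'

'tuple'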